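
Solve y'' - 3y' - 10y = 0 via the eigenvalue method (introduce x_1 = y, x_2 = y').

y(t) = K_1e^(5t) + K_2e^(-2t)

Let x_1 = y, x_2 = y'. Then x_1' = x_2 and x_2' = 10x_1 + 3x_2.
A = [[0,1],[10,3]]; det(A-λI) = λ^2 - 3λ - 10.
Eigenvalues λ = 5, -2 with eigenvectors (1,5), (1,-2).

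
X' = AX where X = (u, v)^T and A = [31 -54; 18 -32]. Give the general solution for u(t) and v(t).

u(t) = -2K_1e^(4t) - 3K_2e^(-5t), v(t) = -K_1e^(4t) - 2K_2e^(-5t)

Coefficient matrix A = [[31, -54], [18, -32]].
Characteristic polynomial det(A - λI) = λ^2 + λ - 20 = 0.
Eigenvalues λ = 4, -5.
For λ=4: (A-λI) row 1 is [27, -54], so an eigenvector is (-2, -1).
For λ=-5: (A-λI) row 1 is [36, -54], so an eigenvector is (-3, -2).
General solution: K_1e^(4t)(-2,-1) + K_2e^(-5t)(-3,-2).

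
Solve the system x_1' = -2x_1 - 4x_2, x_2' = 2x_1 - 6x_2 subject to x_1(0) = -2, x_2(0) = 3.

x_1(t) = -8e^(-4t)sin(2t) - 2e^(-4t)cos(2t), x_2(t) = -5e^(-4t)sin(2t) + 3e^(-4t)cos(2t)

Coefficient matrix A = [[-2, -4], [2, -6]].
Characteristic polynomial det(A - λI) = λ^2 + 8λ + 20 = 0.
Eigenvalues λ = -4 ± 2i (complex conjugate pair).
For λ=-4+2i: an eigenvector is (-1,-1) - i(1,0) = (-1 - i, -1).
A real fundamental pair from Re and Im of e^((-4+2i)t)v: X_1 = e^(-4t)(cos(2t)·(-1,-1) + sin(2t)·(1,0)), X_2 = e^(-4t)(sin(2t)·(-1,-1) - cos(2t)·(1,0)).
General solution: C_1X_1 + C_2X_2.
Applying x_1(0)=-2, x_2(0)=3 gives C_1=-3, C_2=5.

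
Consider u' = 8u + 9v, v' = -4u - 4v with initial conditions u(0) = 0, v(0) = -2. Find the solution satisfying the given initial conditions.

Coefficient matrix A = [[8, 9], [-4, -4]].
Characteristic polynomial det(A - λI) = λ^2 - 4λ + 4 = 0.
Single eigenvalue λ = 2 with algebraic multiplicity 2.
Eigenvector v = (-3,2); generalized eigenvector w with (A-λI)w=v is (1,-1).
General solution: e^(2t)[C_1·v + C_2·(t·v + w)].
Applying u(0)=0, v(0)=-2 gives C_1=2, C_2=6.

u(t) = -18te^(2t), v(t) = 12te^(2t) - 2e^(2t)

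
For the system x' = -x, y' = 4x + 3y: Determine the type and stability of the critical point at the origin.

saddle

A = [[-1,0],[4,3]]; det(A-λI) = λ^2 - 2λ - 3.
λ = -1, 3: opposite signs.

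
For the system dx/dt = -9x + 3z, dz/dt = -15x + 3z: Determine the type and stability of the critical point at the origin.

stable spiral

A = [[-9,3],[-15,3]]; det(A-λI) = λ^2 + 6λ + 18.
λ = -3 ± 3i: negative real part.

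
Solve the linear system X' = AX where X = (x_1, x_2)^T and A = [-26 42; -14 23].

Coefficient matrix A = [[-26, 42], [-14, 23]].
Characteristic polynomial det(A - λI) = λ^2 + 3λ - 10 = 0.
Eigenvalues λ = -5, 2.
For λ=-5: (A-λI) row 1 is [-21, 42], so an eigenvector is (2, 1).
For λ=2: (A-λI) row 1 is [-28, 42], so an eigenvector is (-3, -2).
General solution: C_1e^(-5t)(2,1) + C_2e^(2t)(-3,-2).

x_1(t) = 2C_1e^(-5t) - 3C_2e^(2t), x_2(t) = C_1e^(-5t) - 2C_2e^(2t)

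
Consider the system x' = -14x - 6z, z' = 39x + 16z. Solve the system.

Coefficient matrix A = [[-14, -6], [39, 16]].
Characteristic polynomial det(A - λI) = λ^2 - 2λ + 10 = 0.
Eigenvalues λ = 1 ± 3i (complex conjugate pair).
For λ=1+3i: an eigenvector is (-1,2) - i(1,-3) = (-1 - i, 2 + 3i).
A real fundamental pair from Re and Im of e^((1+3i)t)v: X_1 = e^(t)(cos(3t)·(-1,2) + sin(3t)·(1,-3)), X_2 = e^(t)(sin(3t)·(-1,2) - cos(3t)·(1,-3)).
General solution: c_1X_1 + c_2X_2.

x(t) = c_1e^(t)sin(3t) - c_1e^(t)cos(3t) - c_2e^(t)sin(3t) - c_2e^(t)cos(3t), z(t) = -3c_1e^(t)sin(3t) + 2c_1e^(t)cos(3t) + 2c_2e^(t)sin(3t) + 3c_2e^(t)cos(3t)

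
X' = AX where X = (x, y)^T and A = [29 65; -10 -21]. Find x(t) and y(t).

Coefficient matrix A = [[29, 65], [-10, -21]].
Characteristic polynomial det(A - λI) = λ^2 - 8λ + 41 = 0.
Eigenvalues λ = 4 ± 5i (complex conjugate pair).
For λ=4+5i: an eigenvector is (-3,1) - i(-2,1) = (-3 + 2i, 1 - i).
A real fundamental pair from Re and Im of e^((4+5i)t)v: X_1 = e^(4t)(cos(5t)·(-3,1) + sin(5t)·(-2,1)), X_2 = e^(4t)(sin(5t)·(-3,1) - cos(5t)·(-2,1)).
General solution: K_1X_1 + K_2X_2.

x(t) = -2K_1e^(4t)sin(5t) - 3K_1e^(4t)cos(5t) - 3K_2e^(4t)sin(5t) + 2K_2e^(4t)cos(5t), y(t) = K_1e^(4t)sin(5t) + K_1e^(4t)cos(5t) + K_2e^(4t)sin(5t) - K_2e^(4t)cos(5t)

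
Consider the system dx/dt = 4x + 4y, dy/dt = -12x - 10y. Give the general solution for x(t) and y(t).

x(t) = -K_1e^(-4t) - 2K_2e^(-2t), y(t) = 2K_1e^(-4t) + 3K_2e^(-2t)

Coefficient matrix A = [[4, 4], [-12, -10]].
Characteristic polynomial det(A - λI) = λ^2 + 6λ + 8 = 0.
Eigenvalues λ = -4, -2.
For λ=-4: (A-λI) row 1 is [8, 4], so an eigenvector is (-1, 2).
For λ=-2: (A-λI) row 1 is [6, 4], so an eigenvector is (-2, 3).
General solution: K_1e^(-4t)(-1,2) + K_2e^(-2t)(-2,3).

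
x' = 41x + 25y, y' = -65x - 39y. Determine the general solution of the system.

x(t) = 2K_1e^(t)sin(5t) - K_1e^(t)cos(5t) - K_2e^(t)sin(5t) - 2K_2e^(t)cos(5t), y(t) = -3K_1e^(t)sin(5t) + 2K_1e^(t)cos(5t) + 2K_2e^(t)sin(5t) + 3K_2e^(t)cos(5t)

Coefficient matrix A = [[41, 25], [-65, -39]].
Characteristic polynomial det(A - λI) = λ^2 - 2λ + 26 = 0.
Eigenvalues λ = 1 ± 5i (complex conjugate pair).
For λ=1+5i: an eigenvector is (-1,2) - i(2,-3) = (-1 - 2i, 2 + 3i).
A real fundamental pair from Re and Im of e^((1+5i)t)v: X_1 = e^(t)(cos(5t)·(-1,2) + sin(5t)·(2,-3)), X_2 = e^(t)(sin(5t)·(-1,2) - cos(5t)·(2,-3)).
General solution: K_1X_1 + K_2X_2.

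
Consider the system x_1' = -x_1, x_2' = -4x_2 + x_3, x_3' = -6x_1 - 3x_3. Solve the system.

Coefficient matrix A = [[-1, 0, 0], [0, -4, 1], [-6, 0, -3]].
det(A - λI) = 0 gives eigenvalues λ = -1, -3, -4.
For λ=-1: eigenvector (1,-1,-3).
For λ=-3: eigenvector (0,1,1).
For λ=-4: eigenvector (0,1,0).
General solution: C_1e^(-t)(1,-1,-3) + C_2e^(-3t)(0,1,1) + C_3e^(-4t)(0,1,0).

x_1(t) = C_1e^(-t), x_2(t) = -C_1e^(-t) + C_2e^(-3t) + C_3e^(-4t), x_3(t) = -3C_1e^(-t) + C_2e^(-3t)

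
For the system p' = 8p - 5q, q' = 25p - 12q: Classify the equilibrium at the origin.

stable spiral

A = [[8,-5],[25,-12]]; det(A-λI) = λ^2 + 4λ + 29.
λ = -2 ± 5i: negative real part.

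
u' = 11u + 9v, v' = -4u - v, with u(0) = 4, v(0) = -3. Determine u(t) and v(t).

Coefficient matrix A = [[11, 9], [-4, -1]].
Characteristic polynomial det(A - λI) = λ^2 - 10λ + 25 = 0.
Single eigenvalue λ = 5 with algebraic multiplicity 2.
Eigenvector v = (-3,2); generalized eigenvector w with (A-λI)w=v is (1,-1).
General solution: e^(5t)[C_1·v + C_2·(t·v + w)].
Applying u(0)=4, v(0)=-3 gives C_1=-1, C_2=1.

u(t) = -3te^(5t) + 4e^(5t), v(t) = 2te^(5t) - 3e^(5t)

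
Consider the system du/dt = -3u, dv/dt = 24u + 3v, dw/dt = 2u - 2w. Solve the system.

Coefficient matrix A = [[-3, 0, 0], [24, 3, 0], [2, 0, -2]].
det(A - λI) = 0 gives eigenvalues λ = -3, 3, -2.
For λ=-3: eigenvector (1,-4,-2).
For λ=3: eigenvector (0,1,0).
For λ=-2: eigenvector (0,0,1).
General solution: C_1e^(-3t)(1,-4,-2) + C_2e^(3t)(0,1,0) + C_3e^(-2t)(0,0,1).

u(t) = C_1e^(-3t), v(t) = -4C_1e^(-3t) + C_2e^(3t), w(t) = -2C_1e^(-3t) + C_3e^(-2t)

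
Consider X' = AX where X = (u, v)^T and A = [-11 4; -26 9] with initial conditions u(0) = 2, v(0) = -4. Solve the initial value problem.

Coefficient matrix A = [[-11, 4], [-26, 9]].
Characteristic polynomial det(A - λI) = λ^2 + 2λ + 5 = 0.
Eigenvalues λ = -1 ± 2i (complex conjugate pair).
For λ=-1+2i: an eigenvector is (-1,-2) - i(1,3) = (-1 - i, -2 - 3i).
A real fundamental pair from Re and Im of e^((-1+2i)t)v: X_1 = e^(-t)(cos(2t)·(-1,-2) + sin(2t)·(1,3)), X_2 = e^(-t)(sin(2t)·(-1,-2) - cos(2t)·(1,3)).
General solution: K_1X_1 + K_2X_2.
Applying u(0)=2, v(0)=-4 gives K_1=-10, K_2=8.

u(t) = -18e^(-t)sin(2t) + 2e^(-t)cos(2t), v(t) = -46e^(-t)sin(2t) - 4e^(-t)cos(2t)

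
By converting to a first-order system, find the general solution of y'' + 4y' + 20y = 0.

y(t) = K_1e^(-2t)cos(4t) + K_2e^(-2t)sin(4t)

Let x_1 = y, x_2 = y'. Then x_1' = x_2 and x_2' = -20x_1 - 4x_2.
A = [[0,1],[-20,-4]]; det(A-λI) = λ^2 + 4λ + 20.
Eigenvalues λ = -2 ± 4i.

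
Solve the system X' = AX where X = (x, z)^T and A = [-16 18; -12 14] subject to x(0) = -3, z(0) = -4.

Coefficient matrix A = [[-16, 18], [-12, 14]].
Characteristic polynomial det(A - λI) = λ^2 + 2λ - 8 = 0.
Eigenvalues λ = -4, 2.
For λ=-4: (A-λI) row 1 is [-12, 18], so an eigenvector is (3, 2).
For λ=2: (A-λI) row 1 is [-18, 18], so an eigenvector is (1, 1).
General solution: C_1e^(-4t)(3,2) + C_2e^(2t)(1,1).
Applying x(0)=-3, z(0)=-4 gives C_1=1, C_2=-6.

x(t) = -6e^(2t) + 3e^(-4t), z(t) = -6e^(2t) + 2e^(-4t)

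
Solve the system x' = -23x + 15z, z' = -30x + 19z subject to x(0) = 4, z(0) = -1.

Coefficient matrix A = [[-23, 15], [-30, 19]].
Characteristic polynomial det(A - λI) = λ^2 + 4λ + 13 = 0.
Eigenvalues λ = -2 ± 3i (complex conjugate pair).
For λ=-2+3i: an eigenvector is (-1,-1) - i(2,3) = (-1 - 2i, -1 - 3i).
A real fundamental pair from Re and Im of e^((-2+3i)t)v: X_1 = e^(-2t)(cos(3t)·(-1,-1) + sin(3t)·(2,3)), X_2 = e^(-2t)(sin(3t)·(-1,-1) - cos(3t)·(2,3)).
General solution: C_1X_1 + C_2X_2.
Applying x(0)=4, z(0)=-1 gives C_1=-14, C_2=5.

x(t) = -33e^(-2t)sin(3t) + 4e^(-2t)cos(3t), z(t) = -47e^(-2t)sin(3t) - e^(-2t)cos(3t)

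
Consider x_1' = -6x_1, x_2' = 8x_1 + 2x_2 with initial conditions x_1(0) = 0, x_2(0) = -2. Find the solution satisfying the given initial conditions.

x_1(t) = 0, x_2(t) = -2e^(2t)

Coefficient matrix A = [[-6, 0], [8, 2]].
Characteristic polynomial det(A - λI) = λ^2 + 4λ - 12 = 0.
Eigenvalues λ = 2, -6.
For λ=2: (A-λI) row 1 is [-8, 0], so an eigenvector is (0, -1).
For λ=-6: (A-λI) row 2 is [8, 8], so an eigenvector is (-1, 1).
General solution: c_1e^(2t)(0,-1) + c_2e^(-6t)(-1,1).
Applying x_1(0)=0, x_2(0)=-2 gives c_1=2, c_2=0.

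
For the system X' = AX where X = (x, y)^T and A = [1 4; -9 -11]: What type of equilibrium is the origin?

A = [[1,4],[-9,-11]]; det(A-λI) = λ^2 + 10λ + 25.
repeated λ = -5 with a single eigenvector.

stable improper node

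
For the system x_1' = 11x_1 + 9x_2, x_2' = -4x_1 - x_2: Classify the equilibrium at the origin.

A = [[11,9],[-4,-1]]; det(A-λI) = λ^2 - 10λ + 25.
repeated λ = 5 with a single eigenvector.

unstable improper node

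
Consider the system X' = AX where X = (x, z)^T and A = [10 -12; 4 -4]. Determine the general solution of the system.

x(t) = 3c_1e^(2t) - 2c_2e^(4t), z(t) = 2c_1e^(2t) - c_2e^(4t)

Coefficient matrix A = [[10, -12], [4, -4]].
Characteristic polynomial det(A - λI) = λ^2 - 6λ + 8 = 0.
Eigenvalues λ = 2, 4.
For λ=2: (A-λI) row 1 is [8, -12], so an eigenvector is (3, 2).
For λ=4: (A-λI) row 1 is [6, -12], so an eigenvector is (-2, -1).
General solution: c_1e^(2t)(3,2) + c_2e^(4t)(-2,-1).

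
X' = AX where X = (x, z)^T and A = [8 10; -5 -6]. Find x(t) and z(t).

x(t) = -C_1e^(t)sin(t) - 3C_1e^(t)cos(t) - 3C_2e^(t)sin(t) + C_2e^(t)cos(t), z(t) = C_1e^(t)sin(t) + 2C_1e^(t)cos(t) + 2C_2e^(t)sin(t) - C_2e^(t)cos(t)

Coefficient matrix A = [[8, 10], [-5, -6]].
Characteristic polynomial det(A - λI) = λ^2 - 2λ + 2 = 0.
Eigenvalues λ = 1 ± i (complex conjugate pair).
For λ=1+i: an eigenvector is (-3,2) - i(-1,1) = (-3 + i, 2 - i).
A real fundamental pair from Re and Im of e^((1+i)t)v: X_1 = e^(t)(cos(t)·(-3,2) + sin(t)·(-1,1)), X_2 = e^(t)(sin(t)·(-3,2) - cos(t)·(-1,1)).
General solution: C_1X_1 + C_2X_2.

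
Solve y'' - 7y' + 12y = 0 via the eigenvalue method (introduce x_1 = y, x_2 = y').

y(t) = c_1e^(4t) + c_2e^(3t)

Let x_1 = y, x_2 = y'. Then x_1' = x_2 and x_2' = -12x_1 + 7x_2.
A = [[0,1],[-12,7]]; det(A-λI) = λ^2 - 7λ + 12.
Eigenvalues λ = 4, 3 with eigenvectors (1,4), (1,3).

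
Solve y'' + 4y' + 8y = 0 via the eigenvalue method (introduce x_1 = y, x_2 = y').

Let x_1 = y, x_2 = y'. Then x_1' = x_2 and x_2' = -8x_1 - 4x_2.
A = [[0,1],[-8,-4]]; det(A-λI) = λ^2 + 4λ + 8.
Eigenvalues λ = -2 ± 2i.

y(t) = C_1e^(-2t)cos(2t) + C_2e^(-2t)sin(2t)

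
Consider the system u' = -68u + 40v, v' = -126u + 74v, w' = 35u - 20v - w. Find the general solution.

u(t) = 5K_1e^(4t) - 4K_2e^(2t), v(t) = 9K_1e^(4t) - 7K_2e^(2t), w(t) = -K_1e^(4t) + K_3e^(-t)

Coefficient matrix A = [[-68, 40, 0], [-126, 74, 0], [35, -20, -1]].
det(A - λI) = 0 gives eigenvalues λ = 4, 2, -1.
For λ=4: eigenvector (5,9,-1).
For λ=2: eigenvector (-4,-7,0).
For λ=-1: eigenvector (0,0,1).
General solution: K_1e^(4t)(5,9,-1) + K_2e^(2t)(-4,-7,0) + K_3e^(-t)(0,0,1).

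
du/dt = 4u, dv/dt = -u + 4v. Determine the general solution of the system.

Coefficient matrix A = [[4, 0], [-1, 4]].
Characteristic polynomial det(A - λI) = λ^2 - 8λ + 16 = 0.
Single eigenvalue λ = 4 with algebraic multiplicity 2.
Eigenvector v = (0,1); generalized eigenvector w with (A-λI)w=v is (-1,2).
General solution: e^(4t)[C_1·v + C_2·(t·v + w)].

u(t) = -C_2e^(4t), v(t) = C_1e^(4t) + C_2te^(4t) + 2C_2e^(4t)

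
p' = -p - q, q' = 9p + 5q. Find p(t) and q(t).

p(t) = C_1e^(2t) + C_2te^(2t), q(t) = -3C_1e^(2t) - 3C_2te^(2t) - C_2e^(2t)

Coefficient matrix A = [[-1, -1], [9, 5]].
Characteristic polynomial det(A - λI) = λ^2 - 4λ + 4 = 0.
Single eigenvalue λ = 2 with algebraic multiplicity 2.
Eigenvector v = (1,-3); generalized eigenvector w with (A-λI)w=v is (0,-1).
General solution: e^(2t)[C_1·v + C_2·(t·v + w)].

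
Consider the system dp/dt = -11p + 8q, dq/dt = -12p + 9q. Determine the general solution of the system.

p(t) = -C_1e^(-3t) + 2C_2e^(t), q(t) = -C_1e^(-3t) + 3C_2e^(t)

Coefficient matrix A = [[-11, 8], [-12, 9]].
Characteristic polynomial det(A - λI) = λ^2 + 2λ - 3 = 0.
Eigenvalues λ = -3, 1.
For λ=-3: (A-λI) row 1 is [-8, 8], so an eigenvector is (-1, -1).
For λ=1: (A-λI) row 1 is [-12, 8], so an eigenvector is (2, 3).
General solution: C_1e^(-3t)(-1,-1) + C_2e^(t)(2,3).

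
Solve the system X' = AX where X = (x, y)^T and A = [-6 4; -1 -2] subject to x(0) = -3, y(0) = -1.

Coefficient matrix A = [[-6, 4], [-1, -2]].
Characteristic polynomial det(A - λI) = λ^2 + 8λ + 16 = 0.
Single eigenvalue λ = -4 with algebraic multiplicity 2.
Eigenvector v = (-2,-1); generalized eigenvector w with (A-λI)w=v is (-1,-1).
General solution: e^(-4t)[K_1·v + K_2·(t·v + w)].
Applying x(0)=-3, y(0)=-1 gives K_1=2, K_2=-1.

x(t) = 2te^(-4t) - 3e^(-4t), y(t) = te^(-4t) - e^(-4t)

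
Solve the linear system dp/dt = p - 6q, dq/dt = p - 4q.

p(t) = 3c_1e^(-t) - 2c_2e^(-2t), q(t) = c_1e^(-t) - c_2e^(-2t)

Coefficient matrix A = [[1, -6], [1, -4]].
Characteristic polynomial det(A - λI) = λ^2 + 3λ + 2 = 0.
Eigenvalues λ = -1, -2.
For λ=-1: (A-λI) row 1 is [2, -6], so an eigenvector is (3, 1).
For λ=-2: (A-λI) row 1 is [3, -6], so an eigenvector is (-2, -1).
General solution: c_1e^(-t)(3,1) + c_2e^(-2t)(-2,-1).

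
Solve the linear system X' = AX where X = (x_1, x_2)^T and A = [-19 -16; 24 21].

x_1(t) = -K_1e^(-3t) - 2K_2e^(5t), x_2(t) = K_1e^(-3t) + 3K_2e^(5t)

Coefficient matrix A = [[-19, -16], [24, 21]].
Characteristic polynomial det(A - λI) = λ^2 - 2λ - 15 = 0.
Eigenvalues λ = -3, 5.
For λ=-3: (A-λI) row 1 is [-16, -16], so an eigenvector is (-1, 1).
For λ=5: (A-λI) row 1 is [-24, -16], so an eigenvector is (-2, 3).
General solution: K_1e^(-3t)(-1,1) + K_2e^(5t)(-2,3).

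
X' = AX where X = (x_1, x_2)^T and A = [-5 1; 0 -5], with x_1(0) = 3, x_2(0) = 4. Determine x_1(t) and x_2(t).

x_1(t) = 4te^(-5t) + 3e^(-5t), x_2(t) = 4e^(-5t)

Coefficient matrix A = [[-5, 1], [0, -5]].
Characteristic polynomial det(A - λI) = λ^2 + 10λ + 25 = 0.
Single eigenvalue λ = -5 with algebraic multiplicity 2.
Eigenvector v = (1,0); generalized eigenvector w with (A-λI)w=v is (2,1).
General solution: e^(-5t)[C_1·v + C_2·(t·v + w)].
Applying x_1(0)=3, x_2(0)=4 gives C_1=-5, C_2=4.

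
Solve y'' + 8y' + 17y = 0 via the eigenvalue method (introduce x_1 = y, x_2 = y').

y(t) = C_1e^(-4t)cos(t) + C_2e^(-4t)sin(t)

Let x_1 = y, x_2 = y'. Then x_1' = x_2 and x_2' = -17x_1 - 8x_2.
A = [[0,1],[-17,-8]]; det(A-λI) = λ^2 + 8λ + 17.
Eigenvalues λ = -4 ± i.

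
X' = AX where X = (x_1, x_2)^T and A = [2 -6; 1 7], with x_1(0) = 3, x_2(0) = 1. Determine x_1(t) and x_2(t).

x_1(t) = -12e^(5t) + 15e^(4t), x_2(t) = 6e^(5t) - 5e^(4t)

Coefficient matrix A = [[2, -6], [1, 7]].
Characteristic polynomial det(A - λI) = λ^2 - 9λ + 20 = 0.
Eigenvalues λ = 4, 5.
For λ=4: (A-λI) row 1 is [-2, -6], so an eigenvector is (-3, 1).
For λ=5: (A-λI) row 1 is [-3, -6], so an eigenvector is (2, -1).
General solution: K_1e^(4t)(-3,1) + K_2e^(5t)(2,-1).
Applying x_1(0)=3, x_2(0)=1 gives K_1=-5, K_2=-6.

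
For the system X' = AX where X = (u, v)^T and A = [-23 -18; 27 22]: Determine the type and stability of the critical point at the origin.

saddle

A = [[-23,-18],[27,22]]; det(A-λI) = λ^2 + λ - 20.
λ = -5, 4: opposite signs.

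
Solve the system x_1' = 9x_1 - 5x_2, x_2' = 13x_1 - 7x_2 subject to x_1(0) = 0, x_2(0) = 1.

x_1(t) = -5e^(t)sin(t), x_2(t) = -8e^(t)sin(t) + e^(t)cos(t)

Coefficient matrix A = [[9, -5], [13, -7]].
Characteristic polynomial det(A - λI) = λ^2 - 2λ + 2 = 0.
Eigenvalues λ = 1 ± i (complex conjugate pair).
For λ=1+i: an eigenvector is (-2,-3) - i(-1,-2) = (-2 + i, -3 + 2i).
A real fundamental pair from Re and Im of e^((1+i)t)v: X_1 = e^(t)(cos(t)·(-2,-3) + sin(t)·(-1,-2)), X_2 = e^(t)(sin(t)·(-2,-3) - cos(t)·(-1,-2)).
General solution: c_1X_1 + c_2X_2.
Applying x_1(0)=0, x_2(0)=1 gives c_1=1, c_2=2.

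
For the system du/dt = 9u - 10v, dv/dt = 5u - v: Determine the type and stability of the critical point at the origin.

unstable spiral

A = [[9,-10],[5,-1]]; det(A-λI) = λ^2 - 8λ + 41.
λ = 4 ± 5i: positive real part.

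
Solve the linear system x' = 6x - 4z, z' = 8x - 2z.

Coefficient matrix A = [[6, -4], [8, -2]].
Characteristic polynomial det(A - λI) = λ^2 - 4λ + 20 = 0.
Eigenvalues λ = 2 ± 4i (complex conjugate pair).
For λ=2+4i: an eigenvector is (0,1) - i(-1,-1) = (0 + i, 1 + i).
A real fundamental pair from Re and Im of e^((2+4i)t)v: X_1 = e^(2t)(cos(4t)·(0,1) + sin(4t)·(-1,-1)), X_2 = e^(2t)(sin(4t)·(0,1) - cos(4t)·(-1,-1)).
General solution: C_1X_1 + C_2X_2.

x(t) = -C_1e^(2t)sin(4t) + C_2e^(2t)cos(4t), z(t) = -C_1e^(2t)sin(4t) + C_1e^(2t)cos(4t) + C_2e^(2t)sin(4t) + C_2e^(2t)cos(4t)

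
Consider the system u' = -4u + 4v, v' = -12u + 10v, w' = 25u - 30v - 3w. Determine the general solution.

u(t) = K_1e^(4t) - 2K_2e^(2t), v(t) = 2K_1e^(4t) - 3K_2e^(2t), w(t) = -5K_1e^(4t) + 8K_2e^(2t) + K_3e^(-3t)

Coefficient matrix A = [[-4, 4, 0], [-12, 10, 0], [25, -30, -3]].
det(A - λI) = 0 gives eigenvalues λ = 4, 2, -3.
For λ=4: eigenvector (1,2,-5).
For λ=2: eigenvector (-2,-3,8).
For λ=-3: eigenvector (0,0,1).
General solution: K_1e^(4t)(1,2,-5) + K_2e^(2t)(-2,-3,8) + K_3e^(-3t)(0,0,1).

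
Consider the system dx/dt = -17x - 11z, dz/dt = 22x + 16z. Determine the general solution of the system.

Coefficient matrix A = [[-17, -11], [22, 16]].
Characteristic polynomial det(A - λI) = λ^2 + λ - 30 = 0.
Eigenvalues λ = -6, 5.
For λ=-6: (A-λI) row 1 is [-11, -11], so an eigenvector is (1, -1).
For λ=5: (A-λI) row 1 is [-22, -11], so an eigenvector is (1, -2).
General solution: K_1e^(-6t)(1,-1) + K_2e^(5t)(1,-2).

x(t) = K_1e^(-6t) + K_2e^(5t), z(t) = -K_1e^(-6t) - 2K_2e^(5t)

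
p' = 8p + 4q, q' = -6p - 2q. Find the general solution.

Coefficient matrix A = [[8, 4], [-6, -2]].
Characteristic polynomial det(A - λI) = λ^2 - 6λ + 8 = 0.
Eigenvalues λ = 4, 2.
For λ=4: (A-λI) row 1 is [4, 4], so an eigenvector is (-1, 1).
For λ=2: (A-λI) row 1 is [6, 4], so an eigenvector is (2, -3).
General solution: c_1e^(4t)(-1,1) + c_2e^(2t)(2,-3).

p(t) = -c_1e^(4t) + 2c_2e^(2t), q(t) = c_1e^(4t) - 3c_2e^(2t)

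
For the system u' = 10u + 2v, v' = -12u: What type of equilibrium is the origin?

A = [[10,2],[-12,0]]; det(A-λI) = λ^2 - 10λ + 24.
λ = 6, 4: both positive.

unstable node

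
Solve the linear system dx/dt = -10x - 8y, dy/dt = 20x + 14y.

Coefficient matrix A = [[-10, -8], [20, 14]].
Characteristic polynomial det(A - λI) = λ^2 - 4λ + 20 = 0.
Eigenvalues λ = 2 ± 4i (complex conjugate pair).
For λ=2+4i: an eigenvector is (-1,2) - i(-1,1) = (-1 + i, 2 - i).
A real fundamental pair from Re and Im of e^((2+4i)t)v: X_1 = e^(2t)(cos(4t)·(-1,2) + sin(4t)·(-1,1)), X_2 = e^(2t)(sin(4t)·(-1,2) - cos(4t)·(-1,1)).
General solution: K_1X_1 + K_2X_2.

x(t) = -K_1e^(2t)sin(4t) - K_1e^(2t)cos(4t) - K_2e^(2t)sin(4t) + K_2e^(2t)cos(4t), y(t) = K_1e^(2t)sin(4t) + 2K_1e^(2t)cos(4t) + 2K_2e^(2t)sin(4t) - K_2e^(2t)cos(4t)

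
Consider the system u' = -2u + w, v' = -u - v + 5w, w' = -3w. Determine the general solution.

Coefficient matrix A = [[-2, 0, 1], [-1, -1, 5], [0, 0, -3]].
det(A - λI) = 0 gives eigenvalues λ = -1, -2, -3.
For λ=-1: eigenvector (0,1,0).
For λ=-2: eigenvector (1,1,0).
For λ=-3: eigenvector (-1,-3,1).
General solution: C_1e^(-t)(0,1,0) + C_2e^(-2t)(1,1,0) + C_3e^(-3t)(-1,-3,1).

u(t) = C_2e^(-2t) - C_3e^(-3t), v(t) = C_1e^(-t) + C_2e^(-2t) - 3C_3e^(-3t), w(t) = C_3e^(-3t)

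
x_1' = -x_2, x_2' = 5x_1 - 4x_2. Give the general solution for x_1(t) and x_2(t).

x_1(t) = c_1e^(-2t)sin(t) - c_2e^(-2t)cos(t), x_2(t) = 2c_1e^(-2t)sin(t) - c_1e^(-2t)cos(t) - c_2e^(-2t)sin(t) - 2c_2e^(-2t)cos(t)

Coefficient matrix A = [[0, -1], [5, -4]].
Characteristic polynomial det(A - λI) = λ^2 + 4λ + 5 = 0.
Eigenvalues λ = -2 ± i (complex conjugate pair).
For λ=-2+i: an eigenvector is (0,-1) - i(1,2) = (0 - i, -1 - 2i).
A real fundamental pair from Re and Im of e^((-2+i)t)v: X_1 = e^(-2t)(cos(t)·(0,-1) + sin(t)·(1,2)), X_2 = e^(-2t)(sin(t)·(0,-1) - cos(t)·(1,2)).
General solution: c_1X_1 + c_2X_2.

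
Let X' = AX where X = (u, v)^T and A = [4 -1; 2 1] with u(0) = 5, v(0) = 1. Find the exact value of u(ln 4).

A = [[4,-1],[2,1]]; eigenvalues λ = 2, 3.
Eigenvectors: (1,2) for λ=2, (-1,-1) for λ=3.
From the initial condition, c_1 = -4, c_2 = -9.
u(ln 4) = (-4)(4^2)(1) + (-9)(4^3)(-1) = 512.

512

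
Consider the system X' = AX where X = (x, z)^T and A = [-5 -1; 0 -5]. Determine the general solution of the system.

x(t) = c_1e^(-5t) + c_2te^(-5t) - 2c_2e^(-5t), z(t) = -c_2e^(-5t)

Coefficient matrix A = [[-5, -1], [0, -5]].
Characteristic polynomial det(A - λI) = λ^2 + 10λ + 25 = 0.
Single eigenvalue λ = -5 with algebraic multiplicity 2.
Eigenvector v = (1,0); generalized eigenvector w with (A-λI)w=v is (-2,-1).
General solution: e^(-5t)[c_1·v + c_2·(t·v + w)].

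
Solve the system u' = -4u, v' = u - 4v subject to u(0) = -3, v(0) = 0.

u(t) = -3e^(-4t), v(t) = -3te^(-4t)

Coefficient matrix A = [[-4, 0], [1, -4]].
Characteristic polynomial det(A - λI) = λ^2 + 8λ + 16 = 0.
Single eigenvalue λ = -4 with algebraic multiplicity 2.
Eigenvector v = (0,1); generalized eigenvector w with (A-λI)w=v is (1,2).
General solution: e^(-4t)[c_1·v + c_2·(t·v + w)].
Applying u(0)=-3, v(0)=0 gives c_1=6, c_2=-3.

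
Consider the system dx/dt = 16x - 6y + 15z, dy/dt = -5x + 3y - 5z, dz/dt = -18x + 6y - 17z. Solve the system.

x(t) = -3c_1e^(-2t) - 3c_2e^(3t) - c_3e^(t), y(t) = c_1e^(-2t) + c_2e^(3t), z(t) = 4c_1e^(-2t) + 3c_2e^(3t) + c_3e^(t)

Coefficient matrix A = [[16, -6, 15], [-5, 3, -5], [-18, 6, -17]].
det(A - λI) = 0 gives eigenvalues λ = -2, 3, 1.
For λ=-2: eigenvector (-3,1,4).
For λ=3: eigenvector (-3,1,3).
For λ=1: eigenvector (-1,0,1).
General solution: c_1e^(-2t)(-3,1,4) + c_2e^(3t)(-3,1,3) + c_3e^(t)(-1,0,1).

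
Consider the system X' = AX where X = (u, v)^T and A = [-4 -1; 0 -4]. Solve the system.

Coefficient matrix A = [[-4, -1], [0, -4]].
Characteristic polynomial det(A - λI) = λ^2 + 8λ + 16 = 0.
Single eigenvalue λ = -4 with algebraic multiplicity 2.
Eigenvector v = (1,0); generalized eigenvector w with (A-λI)w=v is (1,-1).
General solution: e^(-4t)[C_1·v + C_2·(t·v + w)].

u(t) = C_1e^(-4t) + C_2te^(-4t) + C_2e^(-4t), v(t) = -C_2e^(-4t)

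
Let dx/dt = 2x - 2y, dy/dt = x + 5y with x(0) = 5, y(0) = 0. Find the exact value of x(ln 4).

-640

A = [[2,-2],[1,5]]; eigenvalues λ = 4, 3.
Eigenvectors: (1,-1) for λ=4, (-2,1) for λ=3.
From the initial condition, c_1 = -5, c_2 = -5.
x(ln 4) = (-5)(4^4)(1) + (-5)(4^3)(-2) = -640.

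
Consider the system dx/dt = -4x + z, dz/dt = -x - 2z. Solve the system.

Coefficient matrix A = [[-4, 1], [-1, -2]].
Characteristic polynomial det(A - λI) = λ^2 + 6λ + 9 = 0.
Single eigenvalue λ = -3 with algebraic multiplicity 2.
Eigenvector v = (1,1); generalized eigenvector w with (A-λI)w=v is (1,2).
General solution: e^(-3t)[c_1·v + c_2·(t·v + w)].

x(t) = c_1e^(-3t) + c_2te^(-3t) + c_2e^(-3t), z(t) = c_1e^(-3t) + c_2te^(-3t) + 2c_2e^(-3t)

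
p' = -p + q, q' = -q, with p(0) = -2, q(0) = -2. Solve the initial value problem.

Coefficient matrix A = [[-1, 1], [0, -1]].
Characteristic polynomial det(A - λI) = λ^2 + 2λ + 1 = 0.
Single eigenvalue λ = -1 with algebraic multiplicity 2.
Eigenvector v = (-1,0); generalized eigenvector w with (A-λI)w=v is (2,-1).
General solution: e^(-t)[C_1·v + C_2·(t·v + w)].
Applying p(0)=-2, q(0)=-2 gives C_1=6, C_2=2.

p(t) = -2te^(-t) - 2e^(-t), q(t) = -2e^(-t)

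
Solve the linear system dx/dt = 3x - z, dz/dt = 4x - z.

x(t) = -c_1e^(t) - c_2te^(t), z(t) = -2c_1e^(t) - 2c_2te^(t) + c_2e^(t)

Coefficient matrix A = [[3, -1], [4, -1]].
Characteristic polynomial det(A - λI) = λ^2 - 2λ + 1 = 0.
Single eigenvalue λ = 1 with algebraic multiplicity 2.
Eigenvector v = (-1,-2); generalized eigenvector w with (A-λI)w=v is (0,1).
General solution: e^(t)[c_1·v + c_2·(t·v + w)].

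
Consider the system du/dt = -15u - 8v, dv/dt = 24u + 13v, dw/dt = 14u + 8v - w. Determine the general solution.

u(t) = K_1e^(t) + 2K_2e^(-3t), v(t) = -2K_1e^(t) - 3K_2e^(-3t), w(t) = -K_1e^(t) - 2K_2e^(-3t) + K_3e^(-t)

Coefficient matrix A = [[-15, -8, 0], [24, 13, 0], [14, 8, -1]].
det(A - λI) = 0 gives eigenvalues λ = 1, -3, -1.
For λ=1: eigenvector (1,-2,-1).
For λ=-3: eigenvector (2,-3,-2).
For λ=-1: eigenvector (0,0,1).
General solution: K_1e^(t)(1,-2,-1) + K_2e^(-3t)(2,-3,-2) + K_3e^(-t)(0,0,1).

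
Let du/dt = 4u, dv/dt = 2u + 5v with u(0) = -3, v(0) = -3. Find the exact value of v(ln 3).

A = [[4,0],[2,5]]; eigenvalues λ = 4, 5.
Eigenvectors: (-1,2) for λ=4, (0,-1) for λ=5.
From the initial condition, c_1 = 3, c_2 = 9.
v(ln 3) = (3)(3^4)(2) + (9)(3^5)(-1) = -1701.

-1701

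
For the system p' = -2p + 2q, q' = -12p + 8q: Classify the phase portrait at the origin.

A = [[-2,2],[-12,8]]; det(A-λI) = λ^2 - 6λ + 8.
λ = 2, 4: both positive.

unstable node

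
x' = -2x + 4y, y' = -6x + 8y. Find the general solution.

Coefficient matrix A = [[-2, 4], [-6, 8]].
Characteristic polynomial det(A - λI) = λ^2 - 6λ + 8 = 0.
Eigenvalues λ = 2, 4.
For λ=2: (A-λI) row 1 is [-4, 4], so an eigenvector is (-1, -1).
For λ=4: (A-λI) row 1 is [-6, 4], so an eigenvector is (2, 3).
General solution: C_1e^(2t)(-1,-1) + C_2e^(4t)(2,3).

x(t) = -C_1e^(2t) + 2C_2e^(4t), y(t) = -C_1e^(2t) + 3C_2e^(4t)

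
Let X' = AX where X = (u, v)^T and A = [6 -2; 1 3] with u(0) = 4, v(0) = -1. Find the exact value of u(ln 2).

224

A = [[6,-2],[1,3]]; eigenvalues λ = 5, 4.
Eigenvectors: (2,1) for λ=5, (1,1) for λ=4.
From the initial condition, c_1 = 5, c_2 = -6.
u(ln 2) = (5)(2^5)(2) + (-6)(2^4)(1) = 224.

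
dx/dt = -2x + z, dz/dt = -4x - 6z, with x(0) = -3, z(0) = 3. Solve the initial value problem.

x(t) = -3te^(-4t) - 3e^(-4t), z(t) = 6te^(-4t) + 3e^(-4t)

Coefficient matrix A = [[-2, 1], [-4, -6]].
Characteristic polynomial det(A - λI) = λ^2 + 8λ + 16 = 0.
Single eigenvalue λ = -4 with algebraic multiplicity 2.
Eigenvector v = (1,-2); generalized eigenvector w with (A-λI)w=v is (0,1).
General solution: e^(-4t)[K_1·v + K_2·(t·v + w)].
Applying x(0)=-3, z(0)=3 gives K_1=-3, K_2=-3.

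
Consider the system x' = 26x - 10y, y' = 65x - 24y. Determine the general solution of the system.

x(t) = -C_1e^(t)sin(5t) - C_1e^(t)cos(5t) - C_2e^(t)sin(5t) + C_2e^(t)cos(5t), y(t) = -3C_1e^(t)sin(5t) - 2C_1e^(t)cos(5t) - 2C_2e^(t)sin(5t) + 3C_2e^(t)cos(5t)

Coefficient matrix A = [[26, -10], [65, -24]].
Characteristic polynomial det(A - λI) = λ^2 - 2λ + 26 = 0.
Eigenvalues λ = 1 ± 5i (complex conjugate pair).
For λ=1+5i: an eigenvector is (-1,-2) - i(-1,-3) = (-1 + i, -2 + 3i).
A real fundamental pair from Re and Im of e^((1+5i)t)v: X_1 = e^(t)(cos(5t)·(-1,-2) + sin(5t)·(-1,-3)), X_2 = e^(t)(sin(5t)·(-1,-2) - cos(5t)·(-1,-3)).
General solution: C_1X_1 + C_2X_2.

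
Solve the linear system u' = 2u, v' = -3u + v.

Coefficient matrix A = [[2, 0], [-3, 1]].
Characteristic polynomial det(A - λI) = λ^2 - 3λ + 2 = 0.
Eigenvalues λ = 2, 1.
For λ=2: (A-λI) row 2 is [-3, -1], so an eigenvector is (1, -3).
For λ=1: (A-λI) row 1 is [1, 0], so an eigenvector is (0, -1).
General solution: K_1e^(2t)(1,-3) + K_2e^(t)(0,-1).

u(t) = K_1e^(2t), v(t) = -3K_1e^(2t) - K_2e^(t)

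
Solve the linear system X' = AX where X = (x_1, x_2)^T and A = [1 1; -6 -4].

Coefficient matrix A = [[1, 1], [-6, -4]].
Characteristic polynomial det(A - λI) = λ^2 + 3λ + 2 = 0.
Eigenvalues λ = -1, -2.
For λ=-1: (A-λI) row 1 is [2, 1], so an eigenvector is (-1, 2).
For λ=-2: (A-λI) row 1 is [3, 1], so an eigenvector is (1, -3).
General solution: c_1e^(-t)(-1,2) + c_2e^(-2t)(1,-3).

x_1(t) = -c_1e^(-t) + c_2e^(-2t), x_2(t) = 2c_1e^(-t) - 3c_2e^(-2t)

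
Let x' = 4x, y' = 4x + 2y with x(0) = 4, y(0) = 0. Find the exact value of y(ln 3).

576

A = [[4,0],[4,2]]; eigenvalues λ = 2, 4.
Eigenvectors: (0,1) for λ=2, (-1,-2) for λ=4.
From the initial condition, c_1 = -8, c_2 = -4.
y(ln 3) = (-8)(3^2)(1) + (-4)(3^4)(-2) = 576.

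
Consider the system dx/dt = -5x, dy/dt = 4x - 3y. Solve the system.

Coefficient matrix A = [[-5, 0], [4, -3]].
Characteristic polynomial det(A - λI) = λ^2 + 8λ + 15 = 0.
Eigenvalues λ = -3, -5.
For λ=-3: (A-λI) row 1 is [-2, 0], so an eigenvector is (0, 1).
For λ=-5: (A-λI) row 2 is [4, 2], so an eigenvector is (-1, 2).
General solution: c_1e^(-3t)(0,1) + c_2e^(-5t)(-1,2).

x(t) = -c_2e^(-5t), y(t) = c_1e^(-3t) + 2c_2e^(-5t)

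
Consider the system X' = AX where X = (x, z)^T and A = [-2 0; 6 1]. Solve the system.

Coefficient matrix A = [[-2, 0], [6, 1]].
Characteristic polynomial det(A - λI) = λ^2 + λ - 2 = 0.
Eigenvalues λ = -2, 1.
For λ=-2: (A-λI) row 2 is [6, 3], so an eigenvector is (-1, 2).
For λ=1: (A-λI) row 1 is [-3, 0], so an eigenvector is (0, -1).
General solution: C_1e^(-2t)(-1,2) + C_2e^(t)(0,-1).

x(t) = -C_1e^(-2t), z(t) = 2C_1e^(-2t) - C_2e^(t)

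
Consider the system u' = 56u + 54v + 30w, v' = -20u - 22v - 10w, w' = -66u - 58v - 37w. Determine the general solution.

u(t) = K_1e^(-4t) - 3K_2e^(-2t) + 6K_3e^(3t), v(t) = K_2e^(-2t) - 2K_3e^(3t), w(t) = -2K_1e^(-4t) + 4K_2e^(-2t) - 7K_3e^(3t)

Coefficient matrix A = [[56, 54, 30], [-20, -22, -10], [-66, -58, -37]].
det(A - λI) = 0 gives eigenvalues λ = -4, -2, 3.
For λ=-4: eigenvector (1,0,-2).
For λ=-2: eigenvector (-3,1,4).
For λ=3: eigenvector (6,-2,-7).
General solution: K_1e^(-4t)(1,0,-2) + K_2e^(-2t)(-3,1,4) + K_3e^(3t)(6,-2,-7).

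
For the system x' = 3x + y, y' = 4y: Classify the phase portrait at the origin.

unstable node

A = [[3,1],[0,4]]; det(A-λI) = λ^2 - 7λ + 12.
λ = 3, 4: both positive.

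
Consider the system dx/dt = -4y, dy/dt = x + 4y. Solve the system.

Coefficient matrix A = [[0, -4], [1, 4]].
Characteristic polynomial det(A - λI) = λ^2 - 4λ + 4 = 0.
Single eigenvalue λ = 2 with algebraic multiplicity 2.
Eigenvector v = (-2,1); generalized eigenvector w with (A-λI)w=v is (3,-1).
General solution: e^(2t)[C_1·v + C_2·(t·v + w)].

x(t) = -2C_1e^(2t) - 2C_2te^(2t) + 3C_2e^(2t), y(t) = C_1e^(2t) + C_2te^(2t) - C_2e^(2t)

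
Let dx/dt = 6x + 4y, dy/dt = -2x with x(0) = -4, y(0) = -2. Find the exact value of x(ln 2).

A = [[6,4],[-2,0]]; eigenvalues λ = 2, 4.
Eigenvectors: (-1,1) for λ=2, (-2,1) for λ=4.
From the initial condition, c_1 = -8, c_2 = 6.
x(ln 2) = (-8)(2^2)(-1) + (6)(2^4)(-2) = -160.

-160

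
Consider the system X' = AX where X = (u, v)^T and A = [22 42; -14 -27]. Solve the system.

Coefficient matrix A = [[22, 42], [-14, -27]].
Characteristic polynomial det(A - λI) = λ^2 + 5λ - 6 = 0.
Eigenvalues λ = -6, 1.
For λ=-6: (A-λI) row 1 is [28, 42], so an eigenvector is (3, -2).
For λ=1: (A-λI) row 1 is [21, 42], so an eigenvector is (-2, 1).
General solution: c_1e^(-6t)(3,-2) + c_2e^(t)(-2,1).

u(t) = 3c_1e^(-6t) - 2c_2e^(t), v(t) = -2c_1e^(-6t) + c_2e^(t)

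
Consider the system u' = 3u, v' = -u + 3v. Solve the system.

u(t) = C_2e^(3t), v(t) = -C_1e^(3t) - C_2te^(3t) + 3C_2e^(3t)

Coefficient matrix A = [[3, 0], [-1, 3]].
Characteristic polynomial det(A - λI) = λ^2 - 6λ + 9 = 0.
Single eigenvalue λ = 3 with algebraic multiplicity 2.
Eigenvector v = (0,-1); generalized eigenvector w with (A-λI)w=v is (1,3).
General solution: e^(3t)[C_1·v + C_2·(t·v + w)].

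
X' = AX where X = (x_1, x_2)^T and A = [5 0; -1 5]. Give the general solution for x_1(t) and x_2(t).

Coefficient matrix A = [[5, 0], [-1, 5]].
Characteristic polynomial det(A - λI) = λ^2 - 10λ + 25 = 0.
Single eigenvalue λ = 5 with algebraic multiplicity 2.
Eigenvector v = (0,-1); generalized eigenvector w with (A-λI)w=v is (1,-1).
General solution: e^(5t)[C_1·v + C_2·(t·v + w)].

x_1(t) = C_2e^(5t), x_2(t) = -C_1e^(5t) - C_2te^(5t) - C_2e^(5t)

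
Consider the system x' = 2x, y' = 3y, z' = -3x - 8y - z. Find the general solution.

Coefficient matrix A = [[2, 0, 0], [0, 3, 0], [-3, -8, -1]].
det(A - λI) = 0 gives eigenvalues λ = -1, 2, 3.
For λ=-1: eigenvector (0,0,1).
For λ=2: eigenvector (-1,0,1).
For λ=3: eigenvector (0,1,-2).
General solution: C_1e^(-t)(0,0,1) + C_2e^(2t)(-1,0,1) + C_3e^(3t)(0,1,-2).

x(t) = -C_2e^(2t), y(t) = C_3e^(3t), z(t) = C_1e^(-t) + C_2e^(2t) - 2C_3e^(3t)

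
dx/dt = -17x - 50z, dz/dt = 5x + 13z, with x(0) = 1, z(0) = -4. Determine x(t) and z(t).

x(t) = 37e^(-2t)sin(5t) + e^(-2t)cos(5t), z(t) = -11e^(-2t)sin(5t) - 4e^(-2t)cos(5t)

Coefficient matrix A = [[-17, -50], [5, 13]].
Characteristic polynomial det(A - λI) = λ^2 + 4λ + 29 = 0.
Eigenvalues λ = -2 ± 5i (complex conjugate pair).
For λ=-2+5i: an eigenvector is (1,0) - i(-3,1) = (1 + 3i, 0 - i).
A real fundamental pair from Re and Im of e^((-2+5i)t)v: X_1 = e^(-2t)(cos(5t)·(1,0) + sin(5t)·(-3,1)), X_2 = e^(-2t)(sin(5t)·(1,0) - cos(5t)·(-3,1)).
General solution: c_1X_1 + c_2X_2.
Applying x(0)=1, z(0)=-4 gives c_1=-11, c_2=4.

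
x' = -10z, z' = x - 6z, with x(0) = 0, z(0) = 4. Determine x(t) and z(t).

x(t) = -40e^(-3t)sin(t), z(t) = -12e^(-3t)sin(t) + 4e^(-3t)cos(t)

Coefficient matrix A = [[0, -10], [1, -6]].
Characteristic polynomial det(A - λI) = λ^2 + 6λ + 10 = 0.
Eigenvalues λ = -3 ± i (complex conjugate pair).
For λ=-3+i: an eigenvector is (3,1) - i(-1,0) = (3 + i, 1).
A real fundamental pair from Re and Im of e^((-3+i)t)v: X_1 = e^(-3t)(cos(t)·(3,1) + sin(t)·(-1,0)), X_2 = e^(-3t)(sin(t)·(3,1) - cos(t)·(-1,0)).
General solution: K_1X_1 + K_2X_2.
Applying x(0)=0, z(0)=4 gives K_1=4, K_2=-12.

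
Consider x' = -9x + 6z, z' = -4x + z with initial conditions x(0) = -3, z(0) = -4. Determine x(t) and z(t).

x(t) = -6e^(-3t) + 3e^(-5t), z(t) = -6e^(-3t) + 2e^(-5t)

Coefficient matrix A = [[-9, 6], [-4, 1]].
Characteristic polynomial det(A - λI) = λ^2 + 8λ + 15 = 0.
Eigenvalues λ = -3, -5.
For λ=-3: (A-λI) row 1 is [-6, 6], so an eigenvector is (-1, -1).
For λ=-5: (A-λI) row 1 is [-4, 6], so an eigenvector is (3, 2).
General solution: K_1e^(-3t)(-1,-1) + K_2e^(-5t)(3,2).
Applying x(0)=-3, z(0)=-4 gives K_1=6, K_2=1.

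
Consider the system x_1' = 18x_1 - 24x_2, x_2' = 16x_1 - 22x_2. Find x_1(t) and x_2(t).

Coefficient matrix A = [[18, -24], [16, -22]].
Characteristic polynomial det(A - λI) = λ^2 + 4λ - 12 = 0.
Eigenvalues λ = 2, -6.
For λ=2: (A-λI) row 1 is [16, -24], so an eigenvector is (-3, -2).
For λ=-6: (A-λI) row 1 is [24, -24], so an eigenvector is (-1, -1).
General solution: K_1e^(2t)(-3,-2) + K_2e^(-6t)(-1,-1).

x_1(t) = -3K_1e^(2t) - K_2e^(-6t), x_2(t) = -2K_1e^(2t) - K_2e^(-6t)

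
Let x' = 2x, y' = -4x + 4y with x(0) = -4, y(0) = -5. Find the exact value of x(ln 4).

A = [[2,0],[-4,4]]; eigenvalues λ = 4, 2.
Eigenvectors: (0,-1) for λ=4, (1,2) for λ=2.
From the initial condition, c_1 = -3, c_2 = -4.
x(ln 4) = (-3)(4^4)(0) + (-4)(4^2)(1) = -64.

-64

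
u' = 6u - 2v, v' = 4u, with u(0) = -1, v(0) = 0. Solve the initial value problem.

Coefficient matrix A = [[6, -2], [4, 0]].
Characteristic polynomial det(A - λI) = λ^2 - 6λ + 8 = 0.
Eigenvalues λ = 4, 2.
For λ=4: (A-λI) row 1 is [2, -2], so an eigenvector is (-1, -1).
For λ=2: (A-λI) row 1 is [4, -2], so an eigenvector is (1, 2).
General solution: K_1e^(4t)(-1,-1) + K_2e^(2t)(1,2).
Applying u(0)=-1, v(0)=0 gives K_1=2, K_2=1.

u(t) = -2e^(4t) + e^(2t), v(t) = -2e^(4t) + 2e^(2t)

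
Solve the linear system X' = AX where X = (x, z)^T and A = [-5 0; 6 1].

Coefficient matrix A = [[-5, 0], [6, 1]].
Characteristic polynomial det(A - λI) = λ^2 + 4λ - 5 = 0.
Eigenvalues λ = -5, 1.
For λ=-5: (A-λI) row 2 is [6, 6], so an eigenvector is (1, -1).
For λ=1: (A-λI) row 1 is [-6, 0], so an eigenvector is (0, -1).
General solution: c_1e^(-5t)(1,-1) + c_2e^(t)(0,-1).

x(t) = c_1e^(-5t), z(t) = -c_1e^(-5t) - c_2e^(t)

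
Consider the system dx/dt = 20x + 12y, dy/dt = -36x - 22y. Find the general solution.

x(t) = -2C_1e^(2t) - C_2e^(-4t), y(t) = 3C_1e^(2t) + 2C_2e^(-4t)

Coefficient matrix A = [[20, 12], [-36, -22]].
Characteristic polynomial det(A - λI) = λ^2 + 2λ - 8 = 0.
Eigenvalues λ = 2, -4.
For λ=2: (A-λI) row 1 is [18, 12], so an eigenvector is (-2, 3).
For λ=-4: (A-λI) row 1 is [24, 12], so an eigenvector is (-1, 2).
General solution: C_1e^(2t)(-2,3) + C_2e^(-4t)(-1,2).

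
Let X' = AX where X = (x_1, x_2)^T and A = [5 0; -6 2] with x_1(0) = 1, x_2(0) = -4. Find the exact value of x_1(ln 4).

1024

A = [[5,0],[-6,2]]; eigenvalues λ = 2, 5.
Eigenvectors: (0,-1) for λ=2, (-1,2) for λ=5.
From the initial condition, c_1 = 2, c_2 = -1.
x_1(ln 4) = (2)(4^2)(0) + (-1)(4^5)(-1) = 1024.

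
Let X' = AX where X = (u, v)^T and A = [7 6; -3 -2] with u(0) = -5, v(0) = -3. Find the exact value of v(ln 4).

2004

A = [[7,6],[-3,-2]]; eigenvalues λ = 1, 4.
Eigenvectors: (-1,1) for λ=1, (-2,1) for λ=4.
From the initial condition, c_1 = -11, c_2 = 8.
v(ln 4) = (-11)(4^1)(1) + (8)(4^4)(1) = 2004.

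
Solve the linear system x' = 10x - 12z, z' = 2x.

x(t) = -3K_1e^(6t) + 2K_2e^(4t), z(t) = -K_1e^(6t) + K_2e^(4t)

Coefficient matrix A = [[10, -12], [2, 0]].
Characteristic polynomial det(A - λI) = λ^2 - 10λ + 24 = 0.
Eigenvalues λ = 6, 4.
For λ=6: (A-λI) row 1 is [4, -12], so an eigenvector is (-3, -1).
For λ=4: (A-λI) row 1 is [6, -12], so an eigenvector is (2, 1).
General solution: K_1e^(6t)(-3,-1) + K_2e^(4t)(2,1).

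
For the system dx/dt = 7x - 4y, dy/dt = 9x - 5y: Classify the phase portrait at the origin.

A = [[7,-4],[9,-5]]; det(A-λI) = λ^2 - 2λ + 1.
repeated λ = 1 with a single eigenvector.

unstable improper node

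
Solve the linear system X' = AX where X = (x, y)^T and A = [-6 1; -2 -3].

Coefficient matrix A = [[-6, 1], [-2, -3]].
Characteristic polynomial det(A - λI) = λ^2 + 9λ + 20 = 0.
Eigenvalues λ = -5, -4.
For λ=-5: (A-λI) row 1 is [-1, 1], so an eigenvector is (-1, -1).
For λ=-4: (A-λI) row 1 is [-2, 1], so an eigenvector is (-1, -2).
General solution: c_1e^(-5t)(-1,-1) + c_2e^(-4t)(-1,-2).

x(t) = -c_1e^(-5t) - c_2e^(-4t), y(t) = -c_1e^(-5t) - 2c_2e^(-4t)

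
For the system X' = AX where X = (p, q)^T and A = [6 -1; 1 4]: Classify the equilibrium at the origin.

unstable improper node

A = [[6,-1],[1,4]]; det(A-λI) = λ^2 - 10λ + 25.
repeated λ = 5 with a single eigenvector.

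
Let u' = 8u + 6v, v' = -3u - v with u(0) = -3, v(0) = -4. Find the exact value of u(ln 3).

A = [[8,6],[-3,-1]]; eigenvalues λ = 5, 2.
Eigenvectors: (-2,1) for λ=5, (-1,1) for λ=2.
From the initial condition, c_1 = 7, c_2 = -11.
u(ln 3) = (7)(3^5)(-2) + (-11)(3^2)(-1) = -3303.

-3303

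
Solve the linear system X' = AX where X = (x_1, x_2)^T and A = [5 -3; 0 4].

x_1(t) = 3C_1e^(4t) - C_2e^(5t), x_2(t) = C_1e^(4t)

Coefficient matrix A = [[5, -3], [0, 4]].
Characteristic polynomial det(A - λI) = λ^2 - 9λ + 20 = 0.
Eigenvalues λ = 4, 5.
For λ=4: (A-λI) row 1 is [1, -3], so an eigenvector is (3, 1).
For λ=5: (A-λI) row 1 is [0, -3], so an eigenvector is (-1, 0).
General solution: C_1e^(4t)(3,1) + C_2e^(5t)(-1,0).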